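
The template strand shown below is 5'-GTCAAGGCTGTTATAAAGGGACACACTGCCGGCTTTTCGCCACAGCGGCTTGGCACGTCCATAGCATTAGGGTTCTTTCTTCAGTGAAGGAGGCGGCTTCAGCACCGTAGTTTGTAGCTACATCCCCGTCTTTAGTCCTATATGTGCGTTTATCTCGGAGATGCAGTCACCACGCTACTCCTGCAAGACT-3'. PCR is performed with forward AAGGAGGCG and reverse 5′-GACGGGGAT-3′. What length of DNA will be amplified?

44 bp

Scanning the template, AAGGAGGCG occurs at positions 87–95; this primer anneals to the bottom strand there with its 3' end pointing downstream.
The reverse primer's reverse complement is ATCCCCGTC, which matches the template at positions 122–130.
The product runs from position 87 to position 130, so its length is 130 − 87 + 1 = 44 bp.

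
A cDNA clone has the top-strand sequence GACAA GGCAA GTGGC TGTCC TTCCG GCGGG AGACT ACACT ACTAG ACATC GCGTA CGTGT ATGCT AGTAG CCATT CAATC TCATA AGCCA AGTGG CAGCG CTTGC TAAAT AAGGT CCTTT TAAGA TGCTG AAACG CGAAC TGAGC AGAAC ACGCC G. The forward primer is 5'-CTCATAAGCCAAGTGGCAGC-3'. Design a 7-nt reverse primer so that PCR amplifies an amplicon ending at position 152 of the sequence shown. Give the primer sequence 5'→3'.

5'-GTGTTCT-3'

The forward primer binds at positions 80–99; the product's 3' end on the top strand is position 152.
The reverse primer anneals to the top strand over positions 146–152, i.e. to AGAACAC.
Its sequence written 5'→3' is the reverse complement: GTGTTCT.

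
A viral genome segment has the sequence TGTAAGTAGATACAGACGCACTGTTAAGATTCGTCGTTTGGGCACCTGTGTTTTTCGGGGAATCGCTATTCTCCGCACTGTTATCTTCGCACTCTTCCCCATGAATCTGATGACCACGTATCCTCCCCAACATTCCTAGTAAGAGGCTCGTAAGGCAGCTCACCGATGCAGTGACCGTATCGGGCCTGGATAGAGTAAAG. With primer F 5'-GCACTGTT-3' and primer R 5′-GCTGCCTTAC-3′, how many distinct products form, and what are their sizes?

The forward primer GCACTGTT matches the top strand at positions 18–25, 75–82.
The reverse primer's reverse complement is GTAAGGCAGC, matching at positions 150–159.
Each forward site pairs with the reverse site to give a product ending at position 159: sizes 142, 85 bp.

Two products: 142 bp, 85 bp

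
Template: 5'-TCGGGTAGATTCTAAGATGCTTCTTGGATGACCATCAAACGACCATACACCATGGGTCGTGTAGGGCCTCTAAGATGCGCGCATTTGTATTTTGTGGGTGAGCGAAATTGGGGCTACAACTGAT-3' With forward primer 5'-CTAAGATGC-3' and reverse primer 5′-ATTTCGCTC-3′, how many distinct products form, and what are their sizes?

The forward primer CTAAGATGC matches the top strand at positions 12–20, 70–78.
The reverse primer's reverse complement is GAGCGAAAT, matching at positions 100–108.
Each forward site pairs with the reverse site to give a product ending at position 108: sizes 97, 39 bp.

Two products: 97 bp, 39 bp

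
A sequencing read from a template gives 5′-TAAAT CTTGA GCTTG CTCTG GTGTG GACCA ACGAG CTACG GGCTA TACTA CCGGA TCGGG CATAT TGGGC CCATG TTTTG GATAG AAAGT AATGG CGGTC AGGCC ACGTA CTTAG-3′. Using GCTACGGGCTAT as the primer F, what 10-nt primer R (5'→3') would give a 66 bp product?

5'-GACCGCCATT-3'

The forward primer binds at positions 35–46, so a 66 bp product ends at position 35 + 66 − 1 = 100.
The reverse primer anneals to the top strand over positions 91–100, i.e. to AATGGCGGTC.
Its sequence written 5'→3' is the reverse complement: GACCGCCATT.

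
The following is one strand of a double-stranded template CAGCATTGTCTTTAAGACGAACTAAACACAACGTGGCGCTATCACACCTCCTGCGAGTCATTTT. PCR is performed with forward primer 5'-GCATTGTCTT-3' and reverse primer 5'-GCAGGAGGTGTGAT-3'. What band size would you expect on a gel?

52 bp

Forward primer GCATTGTCTT is found on the top strand at positions 3–12.
Taking the reverse complement of GCAGGAGGTGTGAT gives ATCACACCTCCTGC, found at positions 41–54 on the template; the primer anneals here to the top strand with its 3' end pointing upstream.
Amplicon spans positions 3–54: 52 bp.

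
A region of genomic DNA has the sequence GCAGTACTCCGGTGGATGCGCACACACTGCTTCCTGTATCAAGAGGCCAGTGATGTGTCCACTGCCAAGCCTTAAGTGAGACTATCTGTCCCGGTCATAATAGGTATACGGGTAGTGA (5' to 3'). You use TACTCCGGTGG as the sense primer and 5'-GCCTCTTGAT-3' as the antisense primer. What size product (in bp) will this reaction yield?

Forward primer TACTCCGGTGG is found on the top strand at positions 5–15.
Taking the reverse complement of GCCTCTTGAT gives ATCAAGAGGC, found at positions 38–47 on the template; the primer anneals here to the top strand with its 3' end pointing upstream.
Product length = (reverse-primer end) − (forward-primer start) + 1 = 47 − 5 + 1 = 43 bp.

43 bp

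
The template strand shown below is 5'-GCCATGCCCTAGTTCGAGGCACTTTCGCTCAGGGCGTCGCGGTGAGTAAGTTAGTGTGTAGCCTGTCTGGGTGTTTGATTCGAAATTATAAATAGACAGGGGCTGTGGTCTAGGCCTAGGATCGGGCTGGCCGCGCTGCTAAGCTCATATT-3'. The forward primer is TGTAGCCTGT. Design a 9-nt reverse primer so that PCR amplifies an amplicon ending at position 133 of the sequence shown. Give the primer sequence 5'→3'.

The forward primer binds at positions 57–66; the product's 3' end on the top strand is position 133.
The reverse primer anneals to the top strand over positions 125–133, i.e. to GGCTGGCCG.
Its sequence written 5'→3' is the reverse complement: CGGCCAGCC.

5'-CGGCCAGCC-3'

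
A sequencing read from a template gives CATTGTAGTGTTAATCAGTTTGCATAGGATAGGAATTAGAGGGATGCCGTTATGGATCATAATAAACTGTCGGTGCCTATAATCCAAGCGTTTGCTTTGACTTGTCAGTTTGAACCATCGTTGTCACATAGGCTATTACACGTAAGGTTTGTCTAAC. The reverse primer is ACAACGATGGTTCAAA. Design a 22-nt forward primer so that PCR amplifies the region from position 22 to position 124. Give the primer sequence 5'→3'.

The reverse primer's reverse complement TTTGAACCATCGTTGT matches the template at positions 109–124; the product starts at position 22.
The forward primer is identical to the top strand over positions 22–43: GCATAGGATAGGAATTAGAGGG.

5'-GCATAGGATAGGAATTAGAGGG-3'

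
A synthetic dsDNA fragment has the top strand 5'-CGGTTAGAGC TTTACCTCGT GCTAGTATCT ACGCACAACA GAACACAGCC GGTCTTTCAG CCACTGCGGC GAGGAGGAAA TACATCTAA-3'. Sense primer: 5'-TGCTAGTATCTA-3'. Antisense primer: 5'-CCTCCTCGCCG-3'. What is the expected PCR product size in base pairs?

58 bp

Forward primer TGCTAGTATCTA is found on the top strand at positions 20–31.
Taking the reverse complement of CCTCCTCGCCG gives CGGCGAGGAGG, found at positions 67–77 on the template; the primer anneals here to the top strand with its 3' end pointing upstream.
The product runs from position 20 to position 77, so its length is 77 − 20 + 1 = 58 bp.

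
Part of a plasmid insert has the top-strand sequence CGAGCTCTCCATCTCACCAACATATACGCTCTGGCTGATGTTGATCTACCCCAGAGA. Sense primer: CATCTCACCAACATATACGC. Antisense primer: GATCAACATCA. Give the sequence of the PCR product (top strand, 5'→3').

5'-CATCTCACCAACATATACGCTCTGGCTGATGTTGATC-3'

Scanning the template, CATCTCACCAACATATACGC occurs at positions 10–29; this primer anneals to the bottom strand there with its 3' end pointing downstream.
Reverse complement of the reverse primer: TGATGTTGATC. This occurs on the top strand at positions 36–46.
The product is the template from position 10 through 46 (37 bp).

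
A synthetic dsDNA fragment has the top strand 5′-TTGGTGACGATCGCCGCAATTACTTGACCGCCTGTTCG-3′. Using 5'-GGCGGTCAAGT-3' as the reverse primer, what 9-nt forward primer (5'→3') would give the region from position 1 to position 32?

The reverse primer's reverse complement ACTTGACCGCC matches the template at positions 22–32; the product starts at position 1.
The forward primer is identical to the top strand over positions 1–9: TTGGTGACG.

5'-TTGGTGACG-3'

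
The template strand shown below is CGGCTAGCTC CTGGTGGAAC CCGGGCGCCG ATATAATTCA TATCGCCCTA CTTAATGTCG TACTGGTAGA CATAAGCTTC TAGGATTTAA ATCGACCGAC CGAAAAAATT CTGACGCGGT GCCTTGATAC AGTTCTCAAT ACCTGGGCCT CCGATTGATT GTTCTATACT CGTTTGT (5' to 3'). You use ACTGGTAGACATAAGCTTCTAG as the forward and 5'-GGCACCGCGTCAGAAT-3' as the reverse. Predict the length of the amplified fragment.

Forward primer ACTGGTAGACATAAGCTTCTAG is found on the top strand at positions 62–83.
Reverse complement of the reverse primer: ATTCTGACGCGGTGCC. This occurs on the top strand at positions 108–123.
Product length = (reverse-primer end) − (forward-primer start) + 1 = 123 − 62 + 1 = 62 bp.

62 bp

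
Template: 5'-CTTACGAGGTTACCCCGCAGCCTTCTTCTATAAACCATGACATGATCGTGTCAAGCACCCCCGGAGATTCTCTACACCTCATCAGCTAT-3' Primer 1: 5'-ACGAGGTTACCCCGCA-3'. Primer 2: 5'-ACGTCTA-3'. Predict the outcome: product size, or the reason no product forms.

No product — primer 2 has no binding site in the template.

Primer 2 (ACGTCTA) does not match the top strand, and its reverse complement TAGACGT does not match either.
With no annealing site for primer 2, no amplification occurs.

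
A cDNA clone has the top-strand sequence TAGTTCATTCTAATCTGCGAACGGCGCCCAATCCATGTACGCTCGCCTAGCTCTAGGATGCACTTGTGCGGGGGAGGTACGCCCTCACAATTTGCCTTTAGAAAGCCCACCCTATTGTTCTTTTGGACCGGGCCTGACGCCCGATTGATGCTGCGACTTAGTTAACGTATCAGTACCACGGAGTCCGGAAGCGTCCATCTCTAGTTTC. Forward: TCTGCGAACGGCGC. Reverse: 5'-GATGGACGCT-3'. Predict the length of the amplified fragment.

186 bp

The forward primer matches the template at positions 14–27.
Taking the reverse complement of GATGGACGCT gives AGCGTCCATC, found at positions 190–199 on the template; the primer anneals here to the top strand with its 3' end pointing upstream.
The product runs from position 14 to position 199, so its length is 199 − 14 + 1 = 186 bp.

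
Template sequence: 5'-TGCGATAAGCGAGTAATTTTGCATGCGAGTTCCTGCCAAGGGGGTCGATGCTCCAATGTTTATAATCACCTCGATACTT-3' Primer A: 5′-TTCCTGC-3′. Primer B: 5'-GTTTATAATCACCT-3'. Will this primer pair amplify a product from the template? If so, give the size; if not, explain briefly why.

Primer A (TTCCTGC) matches the top strand at positions 30–36 (3' end points downstream).
Primer B (GTTTATAATCACCT) also matches the top strand directly, at positions 58–71 — its reverse complement AGGTGATTATAAAC is not present.
Both primers anneal to the bottom strand with 3' ends pointing the same way, so neither can prime synthesis back toward the other.

No product — both primers anneal to the same strand and extend in the same direction.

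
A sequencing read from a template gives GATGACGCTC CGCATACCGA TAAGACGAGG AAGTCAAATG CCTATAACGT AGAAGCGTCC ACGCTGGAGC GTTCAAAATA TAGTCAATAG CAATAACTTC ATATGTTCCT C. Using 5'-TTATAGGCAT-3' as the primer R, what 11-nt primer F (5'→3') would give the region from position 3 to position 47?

The reverse primer's reverse complement ATGCCTATAA matches the template at positions 38–47; the product starts at position 3.
The forward primer is identical to the top strand over positions 3–13: TGACGCTCCGC.

5'-TGACGCTCCGC-3'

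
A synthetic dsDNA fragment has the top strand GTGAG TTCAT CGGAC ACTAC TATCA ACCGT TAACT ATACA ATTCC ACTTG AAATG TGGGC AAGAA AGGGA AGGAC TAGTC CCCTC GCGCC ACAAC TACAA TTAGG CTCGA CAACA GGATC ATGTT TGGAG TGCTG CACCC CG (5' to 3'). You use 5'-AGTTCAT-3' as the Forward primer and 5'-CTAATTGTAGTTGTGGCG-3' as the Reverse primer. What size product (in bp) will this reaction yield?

101 bp

Forward primer AGTTCAT is found on the top strand at positions 4–10.
Reverse complement of the reverse primer: CGCCACAACTACAATTAG. This occurs on the top strand at positions 87–104.
Amplicon spans positions 4–104: 101 bp.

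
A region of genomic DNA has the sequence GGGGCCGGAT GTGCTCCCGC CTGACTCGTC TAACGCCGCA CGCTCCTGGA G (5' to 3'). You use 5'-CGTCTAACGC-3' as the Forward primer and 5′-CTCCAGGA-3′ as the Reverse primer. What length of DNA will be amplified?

Forward primer CGTCTAACGC is found on the top strand at positions 27–36.
Taking the reverse complement of CTCCAGGA gives TCCTGGAG, found at positions 44–51 on the template; the primer anneals here to the top strand with its 3' end pointing upstream.
Product length = (reverse-primer end) − (forward-primer start) + 1 = 51 − 27 + 1 = 25 bp.

25 bp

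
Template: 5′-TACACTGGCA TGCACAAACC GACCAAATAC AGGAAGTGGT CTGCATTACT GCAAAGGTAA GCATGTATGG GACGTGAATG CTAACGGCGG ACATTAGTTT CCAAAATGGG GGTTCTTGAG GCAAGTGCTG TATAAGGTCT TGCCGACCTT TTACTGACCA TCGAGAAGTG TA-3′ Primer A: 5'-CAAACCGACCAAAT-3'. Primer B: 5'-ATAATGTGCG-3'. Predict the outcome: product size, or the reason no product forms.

No product — primer B has no binding site in the template.

Primer B (ATAATGTGCG) does not match the top strand, and its reverse complement CGCACATTAT does not match either.
With no annealing site for primer B, no amplification occurs.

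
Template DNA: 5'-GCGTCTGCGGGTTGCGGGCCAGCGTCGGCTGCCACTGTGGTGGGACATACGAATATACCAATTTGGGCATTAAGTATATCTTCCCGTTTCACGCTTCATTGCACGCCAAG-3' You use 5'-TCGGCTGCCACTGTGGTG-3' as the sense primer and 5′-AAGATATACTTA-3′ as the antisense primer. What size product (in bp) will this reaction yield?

58 bp

The forward primer matches the template at positions 25–42.
The reverse primer's reverse complement is TAAGTATATCTT, which matches the template at positions 71–82.
Amplicon spans positions 25–82: 58 bp.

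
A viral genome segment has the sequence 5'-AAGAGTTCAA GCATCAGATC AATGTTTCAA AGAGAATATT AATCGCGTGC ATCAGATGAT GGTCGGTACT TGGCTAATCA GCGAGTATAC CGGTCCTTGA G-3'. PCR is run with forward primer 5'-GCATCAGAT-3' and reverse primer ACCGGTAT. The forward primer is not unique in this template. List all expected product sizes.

The forward primer GCATCAGAT matches the top strand at positions 11–19, 49–57.
The reverse primer's reverse complement is ATACCGGT, matching at positions 87–94.
Each forward site pairs with the reverse site to give a product ending at position 94: sizes 84, 46 bp.

84 bp, 46 bp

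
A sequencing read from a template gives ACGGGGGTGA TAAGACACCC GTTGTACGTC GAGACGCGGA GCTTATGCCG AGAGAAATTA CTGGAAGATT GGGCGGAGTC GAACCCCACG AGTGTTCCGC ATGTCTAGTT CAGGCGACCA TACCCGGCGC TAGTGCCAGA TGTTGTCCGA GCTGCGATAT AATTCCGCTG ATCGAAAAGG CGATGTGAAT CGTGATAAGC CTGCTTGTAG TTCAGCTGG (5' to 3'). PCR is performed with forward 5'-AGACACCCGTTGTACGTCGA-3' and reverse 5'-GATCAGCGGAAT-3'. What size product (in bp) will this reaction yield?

Forward primer AGACACCCGTTGTACGTCGA is found on the top strand at positions 13–32.
Reverse complement of the reverse primer: ATTCCGCTGATC. This occurs on the top strand at positions 162–173.
Product length = (reverse-primer end) − (forward-primer start) + 1 = 173 − 13 + 1 = 161 bp.

161 bp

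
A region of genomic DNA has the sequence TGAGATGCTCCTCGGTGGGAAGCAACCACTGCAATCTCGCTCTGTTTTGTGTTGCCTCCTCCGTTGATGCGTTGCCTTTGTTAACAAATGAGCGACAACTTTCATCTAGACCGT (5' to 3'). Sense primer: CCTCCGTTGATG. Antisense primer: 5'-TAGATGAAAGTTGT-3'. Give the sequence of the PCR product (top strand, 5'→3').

5'-CCTCCGTTGATGCGTTGCCTTTGTTAACAAATGAGCGACAACTTTCATCTA-3'

The forward primer matches the template at positions 58–69.
Taking the reverse complement of TAGATGAAAGTTGT gives ACAACTTTCATCTA, found at positions 95–108 on the template; the primer anneals here to the top strand with its 3' end pointing upstream.
The product is the template from position 58 through 108 (51 bp).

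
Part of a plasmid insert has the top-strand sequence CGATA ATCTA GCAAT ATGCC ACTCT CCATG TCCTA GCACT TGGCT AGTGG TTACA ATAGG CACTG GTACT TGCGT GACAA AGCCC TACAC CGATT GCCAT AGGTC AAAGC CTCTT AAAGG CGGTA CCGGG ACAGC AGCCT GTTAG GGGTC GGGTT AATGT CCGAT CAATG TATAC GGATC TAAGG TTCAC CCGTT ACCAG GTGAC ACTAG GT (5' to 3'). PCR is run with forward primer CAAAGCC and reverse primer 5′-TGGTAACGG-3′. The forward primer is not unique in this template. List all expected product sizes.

The forward primer CAAAGCC matches the top strand at positions 78–84, 105–111.
The reverse primer's reverse complement is CCGTTACCA, matching at positions 191–199.
Each forward site pairs with the reverse site to give a product ending at position 199: sizes 122, 95 bp.

122 bp, 95 bp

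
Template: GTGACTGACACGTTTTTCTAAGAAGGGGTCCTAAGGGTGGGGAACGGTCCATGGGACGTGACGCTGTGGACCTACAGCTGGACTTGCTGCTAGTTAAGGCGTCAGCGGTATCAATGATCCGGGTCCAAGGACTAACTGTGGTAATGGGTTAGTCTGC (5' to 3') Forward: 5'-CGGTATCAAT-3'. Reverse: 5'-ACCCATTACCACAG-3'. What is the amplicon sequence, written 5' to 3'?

The forward primer matches the template at positions 106–115.
Taking the reverse complement of ACCCATTACCACAG gives CTGTGGTAATGGGT, found at positions 136–149 on the template; the primer anneals here to the top strand with its 3' end pointing upstream.
The product is the template from position 106 through 149 (44 bp).

5'-CGGTATCAATGATCCGGGTCCAAGGACTAACTGTGGTAATGGGT-3'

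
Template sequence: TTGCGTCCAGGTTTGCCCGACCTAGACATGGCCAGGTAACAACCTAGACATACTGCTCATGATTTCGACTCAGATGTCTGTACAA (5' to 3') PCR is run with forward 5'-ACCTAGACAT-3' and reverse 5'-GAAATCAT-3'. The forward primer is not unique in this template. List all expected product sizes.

The forward primer ACCTAGACAT matches the top strand at positions 20–29, 42–51.
The reverse primer's reverse complement is ATGATTTC, matching at positions 59–66.
Each forward site pairs with the reverse site to give a product ending at position 66: sizes 47, 25 bp.

47 bp, 25 bp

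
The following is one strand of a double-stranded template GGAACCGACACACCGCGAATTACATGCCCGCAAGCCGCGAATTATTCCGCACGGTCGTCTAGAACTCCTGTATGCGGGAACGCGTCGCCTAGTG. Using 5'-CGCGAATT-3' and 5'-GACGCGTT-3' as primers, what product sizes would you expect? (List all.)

The forward primer CGCGAATT matches the top strand at positions 14–21, 36–43.
The reverse primer's reverse complement is AACGCGTC, matching at positions 79–86.
Each forward site pairs with the reverse site to give a product ending at position 86: sizes 73, 51 bp.

73 bp, 51 bp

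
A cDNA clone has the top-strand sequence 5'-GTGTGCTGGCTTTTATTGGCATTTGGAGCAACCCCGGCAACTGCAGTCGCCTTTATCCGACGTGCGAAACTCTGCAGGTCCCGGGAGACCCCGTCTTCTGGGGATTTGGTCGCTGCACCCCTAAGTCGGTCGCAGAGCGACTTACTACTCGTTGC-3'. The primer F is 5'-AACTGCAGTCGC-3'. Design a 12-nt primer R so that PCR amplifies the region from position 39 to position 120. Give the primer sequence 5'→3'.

5'-GGGTGCAGCGAC-3'

The product's 3' end on the top strand is position 120.
The reverse primer anneals to the top strand over positions 109–120, i.e. to GTCGCTGCACCC.
Its sequence written 5'→3' is the reverse complement: GGGTGCAGCGAC.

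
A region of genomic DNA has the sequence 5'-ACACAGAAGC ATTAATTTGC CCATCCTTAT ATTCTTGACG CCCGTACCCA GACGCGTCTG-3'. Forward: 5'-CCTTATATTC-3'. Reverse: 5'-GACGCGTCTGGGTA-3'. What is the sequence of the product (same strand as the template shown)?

5'-CCTTATATTCTTGACGCCCGTACCCAGACGCGTC-3'

Forward primer CCTTATATTC is found on the top strand at positions 25–34.
The reverse primer's reverse complement is TACCCAGACGCGTC, which matches the template at positions 45–58.
The product is the template from position 25 through 58 (34 bp).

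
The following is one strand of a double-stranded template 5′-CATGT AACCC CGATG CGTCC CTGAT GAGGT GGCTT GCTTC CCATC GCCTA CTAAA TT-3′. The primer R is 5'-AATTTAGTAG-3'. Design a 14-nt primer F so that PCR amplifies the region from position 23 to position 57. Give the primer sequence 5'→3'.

The reverse primer's reverse complement CTACTAAATT matches the template at positions 48–57; the product starts at position 23.
The forward primer is identical to the top strand over positions 23–36: GATGAGGTGGCTTG.

5'-GATGAGGTGGCTTG-3'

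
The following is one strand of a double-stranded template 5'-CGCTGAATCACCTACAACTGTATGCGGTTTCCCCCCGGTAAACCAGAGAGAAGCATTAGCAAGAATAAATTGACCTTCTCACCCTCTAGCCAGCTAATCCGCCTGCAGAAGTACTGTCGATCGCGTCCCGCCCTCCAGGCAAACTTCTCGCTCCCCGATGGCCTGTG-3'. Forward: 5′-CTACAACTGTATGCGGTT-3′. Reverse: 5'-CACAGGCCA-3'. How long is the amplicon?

156 bp

The forward primer matches the template at positions 12–29.
Reverse complement of the reverse primer: TGGCCTGTG. This occurs on the top strand at positions 159–167.
Product length = (reverse-primer end) − (forward-primer start) + 1 = 167 − 12 + 1 = 156 bp.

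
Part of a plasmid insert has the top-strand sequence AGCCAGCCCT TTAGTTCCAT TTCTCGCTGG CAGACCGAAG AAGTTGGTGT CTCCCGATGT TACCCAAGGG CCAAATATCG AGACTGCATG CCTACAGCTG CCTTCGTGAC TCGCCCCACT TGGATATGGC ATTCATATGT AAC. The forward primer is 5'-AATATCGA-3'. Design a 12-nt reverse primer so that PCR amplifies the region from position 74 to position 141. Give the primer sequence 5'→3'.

5'-TACATATGAATG-3'

The product's 3' end on the top strand is position 141.
The reverse primer anneals to the top strand over positions 130–141, i.e. to CATTCATATGTA.
Its sequence written 5'→3' is the reverse complement: TACATATGAATG.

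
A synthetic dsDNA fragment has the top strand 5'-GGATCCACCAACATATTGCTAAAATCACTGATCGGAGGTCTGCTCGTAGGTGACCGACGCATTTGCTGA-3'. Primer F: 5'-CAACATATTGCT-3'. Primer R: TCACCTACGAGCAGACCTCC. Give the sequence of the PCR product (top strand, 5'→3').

Forward primer CAACATATTGCT is found on the top strand at positions 9–20.
Taking the reverse complement of TCACCTACGAGCAGACCTCC gives GGAGGTCTGCTCGTAGGTGA, found at positions 34–53 on the template; the primer anneals here to the top strand with its 3' end pointing upstream.
The product is the template from position 9 through 53 (45 bp).

5'-CAACATATTGCTAAAATCACTGATCGGAGGTCTGCTCGTAGGTGA-3'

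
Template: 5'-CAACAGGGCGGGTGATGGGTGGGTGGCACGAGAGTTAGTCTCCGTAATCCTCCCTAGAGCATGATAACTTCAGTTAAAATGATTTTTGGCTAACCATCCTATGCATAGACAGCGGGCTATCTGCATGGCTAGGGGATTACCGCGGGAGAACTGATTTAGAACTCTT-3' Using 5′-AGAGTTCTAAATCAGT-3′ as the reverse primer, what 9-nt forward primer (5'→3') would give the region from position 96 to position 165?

The reverse primer's reverse complement ACTGATTTAGAACTCT matches the template at positions 150–165; the product starts at position 96.
The forward primer is identical to the top strand over positions 96–104: ATCCTATGC.

5'-ATCCTATGC-3'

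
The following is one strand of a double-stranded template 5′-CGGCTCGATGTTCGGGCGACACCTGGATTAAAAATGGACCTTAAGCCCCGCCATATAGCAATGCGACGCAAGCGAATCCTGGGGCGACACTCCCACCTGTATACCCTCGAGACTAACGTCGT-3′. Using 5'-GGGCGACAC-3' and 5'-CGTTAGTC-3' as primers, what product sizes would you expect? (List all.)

The forward primer GGGCGACAC matches the top strand at positions 14–22, 82–90.
The reverse primer's reverse complement is GACTAACG, matching at positions 111–118.
Each forward site pairs with the reverse site to give a product ending at position 118: sizes 105, 37 bp.

105 bp, 37 bp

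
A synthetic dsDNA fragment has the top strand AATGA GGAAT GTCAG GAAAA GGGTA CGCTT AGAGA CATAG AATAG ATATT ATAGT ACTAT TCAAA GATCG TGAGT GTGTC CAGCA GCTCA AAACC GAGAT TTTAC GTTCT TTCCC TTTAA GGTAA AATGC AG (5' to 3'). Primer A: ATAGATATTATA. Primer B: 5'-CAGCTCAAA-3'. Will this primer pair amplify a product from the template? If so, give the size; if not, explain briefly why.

Primer A (ATAGATATTATA) matches the top strand at positions 42–53 (3' end points downstream).
Primer B (CAGCTCAAA) also matches the top strand directly, at positions 84–92 — its reverse complement TTTGAGCTG is not present.
Both primers anneal to the bottom strand with 3' ends pointing the same way, so neither can prime synthesis back toward the other.

No product — both primers anneal to the same strand and extend in the same direction.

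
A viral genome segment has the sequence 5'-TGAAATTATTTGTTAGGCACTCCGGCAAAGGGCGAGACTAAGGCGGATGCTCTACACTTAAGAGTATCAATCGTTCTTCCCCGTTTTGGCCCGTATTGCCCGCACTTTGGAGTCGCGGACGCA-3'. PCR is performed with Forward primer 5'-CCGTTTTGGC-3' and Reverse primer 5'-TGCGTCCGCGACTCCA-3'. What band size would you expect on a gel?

Scanning the template, CCGTTTTGGC occurs at positions 81–90; this primer anneals to the bottom strand there with its 3' end pointing downstream.
Taking the reverse complement of TGCGTCCGCGACTCCA gives TGGAGTCGCGGACGCA, found at positions 108–123 on the template; the primer anneals here to the top strand with its 3' end pointing upstream.
The product runs from position 81 to position 123, so its length is 123 − 81 + 1 = 43 bp.

43 bp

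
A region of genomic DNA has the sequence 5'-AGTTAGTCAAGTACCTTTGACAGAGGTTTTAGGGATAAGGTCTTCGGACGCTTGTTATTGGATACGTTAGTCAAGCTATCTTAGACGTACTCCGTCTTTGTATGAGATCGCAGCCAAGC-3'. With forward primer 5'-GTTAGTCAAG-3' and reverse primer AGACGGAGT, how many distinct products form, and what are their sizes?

Two products: 96 bp, 32 bp

The forward primer GTTAGTCAAG matches the top strand at positions 2–11, 66–75.
The reverse primer's reverse complement is ACTCCGTCT, matching at positions 89–97.
Each forward site pairs with the reverse site to give a product ending at position 97: sizes 96, 32 bp.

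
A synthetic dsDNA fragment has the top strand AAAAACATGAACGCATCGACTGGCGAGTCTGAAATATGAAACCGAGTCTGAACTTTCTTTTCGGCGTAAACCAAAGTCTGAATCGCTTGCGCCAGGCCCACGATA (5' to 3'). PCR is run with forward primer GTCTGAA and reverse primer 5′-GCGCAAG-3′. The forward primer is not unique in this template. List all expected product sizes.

The forward primer GTCTGAA matches the top strand at positions 27–33, 46–52, 76–82.
The reverse primer's reverse complement is CTTGCGC, matching at positions 86–92.
Each forward site pairs with the reverse site to give a product ending at position 92: sizes 66, 47, 17 bp.

66 bp, 47 bp, 17 bp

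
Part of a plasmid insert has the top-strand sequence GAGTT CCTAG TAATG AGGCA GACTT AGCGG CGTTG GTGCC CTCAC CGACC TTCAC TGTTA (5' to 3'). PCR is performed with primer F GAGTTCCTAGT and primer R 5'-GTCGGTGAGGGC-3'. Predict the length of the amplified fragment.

49 bp

Forward primer GAGTTCCTAGT is found on the top strand at positions 1–11.
Taking the reverse complement of GTCGGTGAGGGC gives GCCCTCACCGAC, found at positions 38–49 on the template; the primer anneals here to the top strand with its 3' end pointing upstream.
The product runs from position 1 to position 49, so its length is 49 − 1 + 1 = 49 bp.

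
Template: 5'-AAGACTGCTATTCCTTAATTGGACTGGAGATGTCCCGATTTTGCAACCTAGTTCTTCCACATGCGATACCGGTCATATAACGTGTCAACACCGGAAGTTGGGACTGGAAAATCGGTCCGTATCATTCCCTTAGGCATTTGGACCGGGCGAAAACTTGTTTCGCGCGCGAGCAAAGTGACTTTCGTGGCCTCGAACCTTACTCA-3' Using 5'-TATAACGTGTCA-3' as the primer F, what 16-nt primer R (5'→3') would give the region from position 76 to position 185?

The product's 3' end on the top strand is position 185.
The reverse primer anneals to the top strand over positions 170–185, i.e. to GCAAAGTGACTTTCGT.
Its sequence written 5'→3' is the reverse complement: ACGAAAGTCACTTTGC.

5'-ACGAAAGTCACTTTGC-3'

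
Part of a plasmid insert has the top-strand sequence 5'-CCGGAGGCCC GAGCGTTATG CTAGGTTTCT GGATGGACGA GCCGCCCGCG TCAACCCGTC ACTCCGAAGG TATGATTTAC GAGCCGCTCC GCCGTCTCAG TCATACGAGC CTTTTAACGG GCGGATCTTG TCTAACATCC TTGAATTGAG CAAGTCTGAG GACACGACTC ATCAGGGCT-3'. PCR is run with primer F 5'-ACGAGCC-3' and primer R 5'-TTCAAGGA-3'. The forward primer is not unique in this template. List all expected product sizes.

The forward primer ACGAGCC matches the top strand at positions 37–43, 79–85, 105–111.
The reverse primer's reverse complement is TCCTTGAA, matching at positions 138–145.
Each forward site pairs with the reverse site to give a product ending at position 145: sizes 109, 67, 41 bp.

109 bp, 67 bp, 41 bp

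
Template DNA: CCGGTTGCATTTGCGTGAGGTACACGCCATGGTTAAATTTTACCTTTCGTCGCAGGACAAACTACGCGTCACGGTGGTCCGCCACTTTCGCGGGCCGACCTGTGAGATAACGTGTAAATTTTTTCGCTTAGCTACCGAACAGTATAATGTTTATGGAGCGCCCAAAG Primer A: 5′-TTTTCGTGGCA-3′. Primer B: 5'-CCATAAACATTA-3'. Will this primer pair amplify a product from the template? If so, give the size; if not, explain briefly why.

Primer A (TTTTCGTGGCA) does not match the top strand, and its reverse complement TGCCACGAAAA does not match either.
With no annealing site for primer A, no amplification occurs.

No product — primer A has no binding site in the template.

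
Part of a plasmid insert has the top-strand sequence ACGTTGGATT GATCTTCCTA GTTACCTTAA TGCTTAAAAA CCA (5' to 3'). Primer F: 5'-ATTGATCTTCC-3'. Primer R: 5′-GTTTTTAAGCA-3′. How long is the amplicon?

34 bp

Forward primer ATTGATCTTCC is found on the top strand at positions 8–18.
Taking the reverse complement of GTTTTTAAGCA gives TGCTTAAAAAC, found at positions 31–41 on the template; the primer anneals here to the top strand with its 3' end pointing upstream.
Product length = (reverse-primer end) − (forward-primer start) + 1 = 41 − 8 + 1 = 34 bp.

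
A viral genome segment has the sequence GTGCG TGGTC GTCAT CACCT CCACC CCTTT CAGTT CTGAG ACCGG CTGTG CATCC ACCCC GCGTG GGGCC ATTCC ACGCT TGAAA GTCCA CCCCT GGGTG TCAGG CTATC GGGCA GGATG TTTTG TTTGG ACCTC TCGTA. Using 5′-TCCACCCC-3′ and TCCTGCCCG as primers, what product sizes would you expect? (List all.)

The forward primer TCCACCCC matches the top strand at positions 20–27, 53–60, 87–94.
The reverse primer's reverse complement is CGGGCAGGA, matching at positions 110–118.
Each forward site pairs with the reverse site to give a product ending at position 118: sizes 99, 66, 32 bp.

99 bp, 66 bp, 32 bp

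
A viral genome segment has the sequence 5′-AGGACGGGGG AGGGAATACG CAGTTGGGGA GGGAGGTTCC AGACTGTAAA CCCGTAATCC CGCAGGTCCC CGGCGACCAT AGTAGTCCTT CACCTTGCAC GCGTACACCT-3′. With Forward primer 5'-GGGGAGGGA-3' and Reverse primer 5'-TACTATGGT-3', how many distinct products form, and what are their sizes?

The forward primer GGGGAGGGA matches the top strand at positions 7–15, 26–34.
The reverse primer's reverse complement is ACCATAGTA, matching at positions 76–84.
Each forward site pairs with the reverse site to give a product ending at position 84: sizes 78, 59 bp.

Two products: 78 bp, 59 bp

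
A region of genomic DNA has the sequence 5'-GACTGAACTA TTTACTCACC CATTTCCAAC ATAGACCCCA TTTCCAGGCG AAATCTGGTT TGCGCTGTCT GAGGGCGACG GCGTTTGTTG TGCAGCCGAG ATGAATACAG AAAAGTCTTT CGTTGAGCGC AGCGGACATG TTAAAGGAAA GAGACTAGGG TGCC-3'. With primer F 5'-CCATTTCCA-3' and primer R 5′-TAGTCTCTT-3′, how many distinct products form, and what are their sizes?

The forward primer CCATTTCCA matches the top strand at positions 20–28, 38–46.
The reverse primer's reverse complement is AAGAGACTA, matching at positions 149–157.
Each forward site pairs with the reverse site to give a product ending at position 157: sizes 138, 120 bp.

Two products: 138 bp, 120 bp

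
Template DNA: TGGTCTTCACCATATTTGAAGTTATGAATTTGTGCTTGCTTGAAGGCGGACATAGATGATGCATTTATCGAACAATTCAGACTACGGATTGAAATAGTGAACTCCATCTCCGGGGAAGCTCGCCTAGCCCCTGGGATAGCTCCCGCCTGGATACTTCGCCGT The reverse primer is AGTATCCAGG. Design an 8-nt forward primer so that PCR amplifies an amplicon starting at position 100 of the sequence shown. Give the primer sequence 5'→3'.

The reverse primer's reverse complement CCTGGATACT matches the template at positions 146–155; the product starts at position 100.
The forward primer is identical to the top strand over positions 100–107: AACTCCAT.

5'-AACTCCAT-3'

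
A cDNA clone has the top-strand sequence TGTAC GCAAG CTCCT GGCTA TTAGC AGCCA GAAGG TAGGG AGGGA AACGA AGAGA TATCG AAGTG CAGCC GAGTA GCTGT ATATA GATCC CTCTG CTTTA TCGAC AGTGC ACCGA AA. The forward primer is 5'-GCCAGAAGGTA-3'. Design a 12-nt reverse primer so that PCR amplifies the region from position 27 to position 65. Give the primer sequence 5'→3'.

5'-CACTTCGATATC-3'

The product's 3' end on the top strand is position 65.
The reverse primer anneals to the top strand over positions 54–65, i.e. to GATATCGAAGTG.
Its sequence written 5'→3' is the reverse complement: CACTTCGATATC.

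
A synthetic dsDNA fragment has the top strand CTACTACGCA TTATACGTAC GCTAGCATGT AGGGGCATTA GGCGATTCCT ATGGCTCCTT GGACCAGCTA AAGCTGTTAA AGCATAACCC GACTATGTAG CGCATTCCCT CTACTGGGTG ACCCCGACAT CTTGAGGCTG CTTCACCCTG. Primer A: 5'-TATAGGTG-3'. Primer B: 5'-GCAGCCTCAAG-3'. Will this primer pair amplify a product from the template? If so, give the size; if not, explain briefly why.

Primer A (TATAGGTG) does not match the top strand, and its reverse complement CACCTATA does not match either.
With no annealing site for primer A, no amplification occurs.

No product — primer A has no binding site in the template.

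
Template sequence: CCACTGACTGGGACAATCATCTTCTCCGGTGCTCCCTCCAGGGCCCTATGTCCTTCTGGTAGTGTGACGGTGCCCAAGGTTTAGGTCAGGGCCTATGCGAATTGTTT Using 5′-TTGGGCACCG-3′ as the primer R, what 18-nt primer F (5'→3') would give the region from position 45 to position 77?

The reverse primer's reverse complement CGGTGCCCAA matches the template at positions 68–77; the product starts at position 45.
The forward primer is identical to the top strand over positions 45–62: CCTATGTCCTTCTGGTAG.

5'-CCTATGTCCTTCTGGTAG-3'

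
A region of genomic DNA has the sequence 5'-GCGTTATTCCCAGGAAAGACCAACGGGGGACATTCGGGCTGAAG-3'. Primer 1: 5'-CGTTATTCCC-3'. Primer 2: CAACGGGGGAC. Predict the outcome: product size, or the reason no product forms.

No product — both primers anneal to the same strand and extend in the same direction.

Primer 1 (CGTTATTCCC) matches the top strand at positions 2–11 (3' end points downstream).
Primer 2 (CAACGGGGGAC) also matches the top strand directly, at positions 21–31 — its reverse complement GTCCCCCGTTG is not present.
Both primers anneal to the bottom strand with 3' ends pointing the same way, so neither can prime synthesis back toward the other.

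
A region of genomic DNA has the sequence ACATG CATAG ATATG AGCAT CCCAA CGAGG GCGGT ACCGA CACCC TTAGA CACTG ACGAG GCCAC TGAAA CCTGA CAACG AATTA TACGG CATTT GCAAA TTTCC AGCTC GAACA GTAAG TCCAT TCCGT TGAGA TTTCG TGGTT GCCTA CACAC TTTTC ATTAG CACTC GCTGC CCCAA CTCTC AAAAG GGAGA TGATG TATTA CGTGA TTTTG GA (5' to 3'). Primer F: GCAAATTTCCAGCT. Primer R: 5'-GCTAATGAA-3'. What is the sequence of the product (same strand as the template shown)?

Scanning the template, GCAAATTTCCAGCT occurs at positions 96–109; this primer anneals to the bottom strand there with its 3' end pointing downstream.
Reverse complement of the reverse primer: TTCATTAGC. This occurs on the top strand at positions 158–166.
The product is the template from position 96 through 166 (71 bp).

5'-GCAAATTTCCAGCTCGAACAGTAAGTCCATTCCGTTGAGATTTCGTGGTTGCCTACACACTTTTCATTAGC-3'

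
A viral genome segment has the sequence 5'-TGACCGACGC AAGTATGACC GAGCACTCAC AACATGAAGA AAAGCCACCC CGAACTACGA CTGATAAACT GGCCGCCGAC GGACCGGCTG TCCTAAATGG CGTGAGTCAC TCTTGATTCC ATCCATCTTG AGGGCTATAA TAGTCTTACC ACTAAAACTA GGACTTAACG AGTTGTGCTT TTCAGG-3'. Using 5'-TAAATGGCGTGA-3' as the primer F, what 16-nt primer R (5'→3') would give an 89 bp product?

The forward primer binds at positions 94–105, so an 89 bp product ends at position 94 + 89 − 1 = 182.
The reverse primer anneals to the top strand over positions 167–182, i.e. to AACGAGTTGTGCTTTT.
Its sequence written 5'→3' is the reverse complement: AAAAGCACAACTCGTT.

5'-AAAAGCACAACTCGTT-3'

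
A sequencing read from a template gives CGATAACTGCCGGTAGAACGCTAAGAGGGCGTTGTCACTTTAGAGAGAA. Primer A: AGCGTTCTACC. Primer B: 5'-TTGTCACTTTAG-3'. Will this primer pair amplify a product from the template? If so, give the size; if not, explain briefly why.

No product — the primers' 3' ends point away from each other.

Primer A (AGCGTTCTACC) has reverse complement GGTAGAACGCT, which matches the top strand at positions 12–22; primer A anneals to the top strand there with its 3' end pointing upstream toward position 12.
Primer B (TTGTCACTTTAG) matches the top strand directly at positions 32–43; it anneals to the bottom strand with its 3' end pointing downstream toward position 43.
The 3' ends diverge (primer A extends toward position 1, primer B toward position 49), so the primers never converge on a shared product.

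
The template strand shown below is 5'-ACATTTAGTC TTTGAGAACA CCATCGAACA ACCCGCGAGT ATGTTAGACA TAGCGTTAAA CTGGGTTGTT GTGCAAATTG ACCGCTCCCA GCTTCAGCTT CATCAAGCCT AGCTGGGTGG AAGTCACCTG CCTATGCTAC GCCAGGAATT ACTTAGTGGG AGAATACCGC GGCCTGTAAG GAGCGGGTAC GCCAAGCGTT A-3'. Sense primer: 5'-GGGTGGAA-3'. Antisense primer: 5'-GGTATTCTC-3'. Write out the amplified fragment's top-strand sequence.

Scanning the template, GGGTGGAA occurs at positions 115–122; this primer anneals to the bottom strand there with its 3' end pointing downstream.
The reverse primer's reverse complement is GAGAATACC, which matches the template at positions 160–168.
The product is the template from position 115 through 168 (54 bp).

5'-GGGTGGAAGTCACCTGCCTATGCTACGCCAGGAATTACTTAGTGGGAGAATACC-3'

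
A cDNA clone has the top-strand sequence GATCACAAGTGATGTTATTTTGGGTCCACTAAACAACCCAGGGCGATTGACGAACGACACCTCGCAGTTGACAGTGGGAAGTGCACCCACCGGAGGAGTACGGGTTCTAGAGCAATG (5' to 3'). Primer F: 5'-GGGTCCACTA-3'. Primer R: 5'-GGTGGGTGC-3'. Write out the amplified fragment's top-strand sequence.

5'-GGGTCCACTAAACAACCCAGGGCGATTGACGAACGACACCTCGCAGTTGACAGTGGGAAGTGCACCCACC-3'

The forward primer matches the template at positions 22–31.
Reverse complement of the reverse primer: GCACCCACC. This occurs on the top strand at positions 83–91.
The product is the template from position 22 through 91 (70 bp).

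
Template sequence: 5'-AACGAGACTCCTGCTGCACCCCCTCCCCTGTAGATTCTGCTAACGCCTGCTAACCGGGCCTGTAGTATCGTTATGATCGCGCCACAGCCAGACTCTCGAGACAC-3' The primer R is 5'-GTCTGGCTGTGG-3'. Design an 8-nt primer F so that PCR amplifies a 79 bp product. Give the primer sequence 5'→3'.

The reverse primer's reverse complement CCACAGCCAGAC matches the template at positions 82–93, so the product ends at position 93.
A 79 bp product then starts at position 93 − 79 + 1 = 15.
The forward primer is identical to the top strand there: TGCACCCC.

5'-TGCACCCC-3'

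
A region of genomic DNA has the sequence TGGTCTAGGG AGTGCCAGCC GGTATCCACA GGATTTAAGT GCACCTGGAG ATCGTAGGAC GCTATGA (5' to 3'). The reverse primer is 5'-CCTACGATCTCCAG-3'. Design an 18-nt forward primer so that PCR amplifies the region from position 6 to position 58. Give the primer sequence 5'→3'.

The reverse primer's reverse complement CTGGAGATCGTAGG matches the template at positions 45–58; the product starts at position 6.
The forward primer is identical to the top strand over positions 6–23: TAGGGAGTGCCAGCCGGT.

5'-TAGGGAGTGCCAGCCGGT-3'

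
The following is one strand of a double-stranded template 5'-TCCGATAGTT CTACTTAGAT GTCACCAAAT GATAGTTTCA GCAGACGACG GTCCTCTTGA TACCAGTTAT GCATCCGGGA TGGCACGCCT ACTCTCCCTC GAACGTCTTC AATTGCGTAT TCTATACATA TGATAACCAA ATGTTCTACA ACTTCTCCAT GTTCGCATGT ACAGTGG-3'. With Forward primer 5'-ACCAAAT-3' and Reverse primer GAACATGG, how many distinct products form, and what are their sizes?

Two products: 141 bp, 29 bp

The forward primer ACCAAAT matches the top strand at positions 24–30, 136–142.
The reverse primer's reverse complement is CCATGTTC, matching at positions 157–164.
Each forward site pairs with the reverse site to give a product ending at position 164: sizes 141, 29 bp.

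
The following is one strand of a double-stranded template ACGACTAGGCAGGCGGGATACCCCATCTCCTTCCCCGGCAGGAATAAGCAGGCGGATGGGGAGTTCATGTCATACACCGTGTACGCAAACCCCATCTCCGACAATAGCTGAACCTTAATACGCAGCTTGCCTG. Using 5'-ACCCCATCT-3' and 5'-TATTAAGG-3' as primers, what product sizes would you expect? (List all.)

101 bp, 32 bp

The forward primer ACCCCATCT matches the top strand at positions 20–28, 89–97.
The reverse primer's reverse complement is CCTTAATA, matching at positions 113–120.
Each forward site pairs with the reverse site to give a product ending at position 120: sizes 101, 32 bp.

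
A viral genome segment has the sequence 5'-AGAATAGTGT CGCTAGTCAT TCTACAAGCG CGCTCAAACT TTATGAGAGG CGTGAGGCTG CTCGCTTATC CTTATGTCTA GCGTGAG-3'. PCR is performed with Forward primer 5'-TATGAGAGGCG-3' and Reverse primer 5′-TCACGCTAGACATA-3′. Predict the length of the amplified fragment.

The forward primer matches the template at positions 42–52.
The reverse primer's reverse complement is TATGTCTAGCGTGA, which matches the template at positions 73–86.
The product runs from position 42 to position 86, so its length is 86 − 42 + 1 = 45 bp.

45 bp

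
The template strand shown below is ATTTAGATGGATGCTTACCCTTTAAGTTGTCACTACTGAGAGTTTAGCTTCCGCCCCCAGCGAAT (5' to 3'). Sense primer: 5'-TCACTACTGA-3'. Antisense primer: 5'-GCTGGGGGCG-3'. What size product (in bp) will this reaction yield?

32 bp

Scanning the template, TCACTACTGA occurs at positions 30–39; this primer anneals to the bottom strand there with its 3' end pointing downstream.
Reverse complement of the reverse primer: CGCCCCCAGC. This occurs on the top strand at positions 52–61.
The product runs from position 30 to position 61, so its length is 61 − 30 + 1 = 32 bp.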